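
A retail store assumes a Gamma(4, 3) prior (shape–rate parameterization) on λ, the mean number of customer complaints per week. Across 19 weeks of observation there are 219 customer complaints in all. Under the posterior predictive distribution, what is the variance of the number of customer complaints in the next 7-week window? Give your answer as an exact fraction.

Total count 219 over total exposure 19 weeks.
The Gamma prior is conjugate for the Poisson rate, so λ | data ~ Gamma(4+219, 3+19) = Gamma(223, 22).
The posterior predictive for a window of length T is Negative Binomial with variance T·α'·(β'+T)/β'² = 7·223·29/484 = 45269/484.

45269/484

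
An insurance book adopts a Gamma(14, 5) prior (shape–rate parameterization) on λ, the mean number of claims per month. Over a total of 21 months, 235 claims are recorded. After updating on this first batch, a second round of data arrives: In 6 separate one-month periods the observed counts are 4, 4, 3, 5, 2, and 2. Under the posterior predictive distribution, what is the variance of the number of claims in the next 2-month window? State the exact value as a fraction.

4573/256

Total count 235 over total exposure 21 months.
After the first batch: Gamma(14 + 235, 5 + 21) = Gamma(249, 26).
Total count: 4 + 4 + 3 + 5 + 2 + 2 = 20.
Total exposure: 6 months.
After the second batch: Gamma(249 + 20, 26 + 6) = Gamma(269, 32).
The posterior predictive for a window of length T is Negative Binomial with variance T·α'·(β'+T)/β'² = 2·269·34/1024 = 4573/256.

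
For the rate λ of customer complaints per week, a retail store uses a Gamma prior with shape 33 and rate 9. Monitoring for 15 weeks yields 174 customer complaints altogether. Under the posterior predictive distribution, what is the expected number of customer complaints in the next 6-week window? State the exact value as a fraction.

Total count 174 over total exposure 15 weeks.
The Gamma prior is conjugate for the Poisson rate, so λ | data ~ Gamma(33+174, 9+15) = Gamma(207, 24).
Predictive mean over a 6-week window = T·E[λ|data] = 6·207/24 = 207/4.

207/4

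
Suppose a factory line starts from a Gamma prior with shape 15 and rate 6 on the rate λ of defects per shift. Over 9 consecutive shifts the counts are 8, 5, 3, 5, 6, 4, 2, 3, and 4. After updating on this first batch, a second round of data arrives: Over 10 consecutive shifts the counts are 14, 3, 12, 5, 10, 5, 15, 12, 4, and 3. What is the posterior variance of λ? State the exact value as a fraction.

138/625

Total count: 8 + 5 + 3 + 5 + 6 + 4 + 2 + 3 + 4 = 40.
Total exposure: 9 shifts.
After the first batch: Gamma(15 + 40, 6 + 9) = Gamma(55, 15).
Total count: 14 + 3 + 12 + 5 + 10 + 5 + 15 + 12 + 4 + 3 = 83.
Total exposure: 10 shifts.
After the second batch: Gamma(55 + 83, 15 + 10) = Gamma(138, 25).
Posterior variance = α'/β'² = 138/625.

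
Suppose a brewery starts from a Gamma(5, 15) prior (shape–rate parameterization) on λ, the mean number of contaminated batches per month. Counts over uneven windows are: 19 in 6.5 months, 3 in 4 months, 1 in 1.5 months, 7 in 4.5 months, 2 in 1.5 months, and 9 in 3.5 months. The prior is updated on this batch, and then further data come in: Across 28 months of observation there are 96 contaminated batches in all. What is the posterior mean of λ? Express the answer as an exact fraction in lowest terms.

Total count: 19 + 3 + 1 + 7 + 2 + 9 = 41.
Total exposure: 6.5 + 4 + 1.5 + 4.5 + 1.5 + 3.5 = 21.5 months.
After the first batch: Gamma(5 + 41, 15 + 21.5) = Gamma(46, 73/2).
Total count 96 over total exposure 28 months.
After the second batch: Gamma(46 + 96, 73/2 + 28) = Gamma(142, 129/2).
Posterior mean = α'/β' = 142/(129/2) = 284/129.

284/129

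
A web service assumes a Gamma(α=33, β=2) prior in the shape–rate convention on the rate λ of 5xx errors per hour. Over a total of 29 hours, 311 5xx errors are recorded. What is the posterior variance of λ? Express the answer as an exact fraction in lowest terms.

Total count 311 over total exposure 29 hours.
The Gamma prior is conjugate for the Poisson rate, so λ | data ~ Gamma(33+311, 2+29) = Gamma(344, 31).
Posterior variance = α'/β'² = 344/961.

344/961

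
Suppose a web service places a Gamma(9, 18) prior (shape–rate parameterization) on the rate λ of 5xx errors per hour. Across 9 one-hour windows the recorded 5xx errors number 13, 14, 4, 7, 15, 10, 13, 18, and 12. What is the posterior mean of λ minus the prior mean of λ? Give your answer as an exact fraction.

Total count: 13 + 14 + 4 + 7 + 15 + 10 + 13 + 18 + 12 = 106.
Total exposure: 9 hours.
Posterior: α' = 9 + 106 = 115, β' = 18 + 9 = 27.
Posterior mean = 115/27 = 115/27; prior mean = 9/18 = 1/2. Difference = 115/27 − 1/2 = 203/54.

203/54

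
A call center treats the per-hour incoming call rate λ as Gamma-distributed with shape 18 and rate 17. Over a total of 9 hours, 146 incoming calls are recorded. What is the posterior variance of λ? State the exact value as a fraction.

41/169

Total count 146 over total exposure 9 hours.
Conjugate update: add total count to the shape and total exposure to the rate, giving Gamma(164, 26).
Posterior variance = α'/β'² = 164/676 = 41/169.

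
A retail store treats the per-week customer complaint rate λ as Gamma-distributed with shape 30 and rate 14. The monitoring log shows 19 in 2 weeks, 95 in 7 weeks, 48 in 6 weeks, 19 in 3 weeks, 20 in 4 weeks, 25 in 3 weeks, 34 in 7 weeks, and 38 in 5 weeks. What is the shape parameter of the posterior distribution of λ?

328

Total count: 19 + 95 + 48 + 19 + 20 + 25 + 34 + 38 = 298.
Total exposure: 2 + 7 + 6 + 3 + 4 + 3 + 7 + 5 = 37 weeks.
Conjugate update: add total count to the shape and total exposure to the rate, giving Gamma(328, 51).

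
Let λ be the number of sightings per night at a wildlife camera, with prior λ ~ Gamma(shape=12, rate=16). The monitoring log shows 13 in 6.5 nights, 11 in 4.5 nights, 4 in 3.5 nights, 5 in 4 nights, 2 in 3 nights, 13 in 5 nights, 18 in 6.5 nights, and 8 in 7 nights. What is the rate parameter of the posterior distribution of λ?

56

Total count: 13 + 11 + 4 + 5 + 2 + 13 + 18 + 8 = 74.
Total exposure: 6.5 + 4.5 + 3.5 + 4 + 3 + 5 + 6.5 + 7 = 40 nights.
Gamma(α, β) with Poisson data over total exposure Σt gives posterior Gamma(α+Σx, β+Σt) = Gamma(86, 56).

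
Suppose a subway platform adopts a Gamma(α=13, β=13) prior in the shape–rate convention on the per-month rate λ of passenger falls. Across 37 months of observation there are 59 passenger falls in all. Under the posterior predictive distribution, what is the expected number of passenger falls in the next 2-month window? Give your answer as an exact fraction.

Total count 59 over total exposure 37 months.
Posterior: α' = 13 + 59 = 72, β' = 13 + 37 = 50.
Predictive mean over a 2-month window = T·E[λ|data] = 2·72/50 = 72/25.

72/25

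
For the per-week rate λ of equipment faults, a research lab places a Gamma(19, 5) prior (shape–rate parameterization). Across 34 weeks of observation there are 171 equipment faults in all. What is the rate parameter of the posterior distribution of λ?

Total count 171 over total exposure 34 weeks.
Gamma(α, β) with Poisson data over total exposure Σt gives posterior Gamma(α+Σx, β+Σt) = Gamma(190, 39).

39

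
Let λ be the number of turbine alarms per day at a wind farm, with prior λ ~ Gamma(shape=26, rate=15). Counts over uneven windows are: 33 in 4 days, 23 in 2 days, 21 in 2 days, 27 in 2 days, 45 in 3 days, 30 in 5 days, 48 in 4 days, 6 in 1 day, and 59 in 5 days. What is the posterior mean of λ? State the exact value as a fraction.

Total count: 33 + 23 + 21 + 27 + 45 + 30 + 48 + 6 + 59 = 292.
Total exposure: 4 + 2 + 2 + 2 + 3 + 5 + 4 + 1 + 5 = 28 days.
The Gamma prior is conjugate for the Poisson rate, so λ | data ~ Gamma(26+292, 15+28) = Gamma(318, 43).
Posterior mean = α'/β' = 318/43.

318/43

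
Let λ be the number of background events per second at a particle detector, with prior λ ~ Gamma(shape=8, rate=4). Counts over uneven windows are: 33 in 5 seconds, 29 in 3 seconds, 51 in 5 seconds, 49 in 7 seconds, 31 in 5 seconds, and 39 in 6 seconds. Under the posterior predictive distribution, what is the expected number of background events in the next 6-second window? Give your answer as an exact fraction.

288/7

Total count: 33 + 29 + 51 + 49 + 31 + 39 = 232.
Total exposure: 5 + 3 + 5 + 7 + 5 + 6 = 31 seconds.
The Gamma prior is conjugate for the Poisson rate, so λ | data ~ Gamma(8+232, 4+31) = Gamma(240, 35).
Predictive mean over a 6-second window = T·E[λ|data] = 6·240/35 = 288/7.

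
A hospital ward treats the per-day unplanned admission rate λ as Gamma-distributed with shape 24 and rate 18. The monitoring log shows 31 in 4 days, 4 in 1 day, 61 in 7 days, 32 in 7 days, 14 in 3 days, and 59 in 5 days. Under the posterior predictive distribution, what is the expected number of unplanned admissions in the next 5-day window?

Total count: 31 + 4 + 61 + 32 + 14 + 59 = 201.
Total exposure: 4 + 1 + 7 + 7 + 3 + 5 = 27 days.
Posterior: α' = 24 + 201 = 225, β' = 18 + 27 = 45.
Predictive mean over a 5-day window = T·E[λ|data] = 5·225/45 = 25.

25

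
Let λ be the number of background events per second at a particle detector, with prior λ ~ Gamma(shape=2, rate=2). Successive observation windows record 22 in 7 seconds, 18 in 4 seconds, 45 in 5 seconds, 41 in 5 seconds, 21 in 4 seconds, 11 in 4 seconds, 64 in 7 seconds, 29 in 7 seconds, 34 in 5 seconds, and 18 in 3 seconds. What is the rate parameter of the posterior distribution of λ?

Total count: 22 + 18 + 45 + 41 + 21 + 11 + 64 + 29 + 34 + 18 = 303.
Total exposure: 7 + 4 + 5 + 5 + 4 + 4 + 7 + 7 + 5 + 3 = 51 seconds.
Posterior: α' = 2 + 303 = 305, β' = 2 + 51 = 53.

53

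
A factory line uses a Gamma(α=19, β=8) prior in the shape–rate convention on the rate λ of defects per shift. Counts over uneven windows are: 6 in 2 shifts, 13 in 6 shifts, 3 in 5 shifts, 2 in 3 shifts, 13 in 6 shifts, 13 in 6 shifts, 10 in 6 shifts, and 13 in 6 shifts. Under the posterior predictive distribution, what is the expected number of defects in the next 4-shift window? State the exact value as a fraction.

23/3

Total count: 6 + 13 + 3 + 2 + 13 + 13 + 10 + 13 = 73.
Total exposure: 2 + 6 + 5 + 3 + 6 + 6 + 6 + 6 = 40 shifts.
The Gamma prior is conjugate for the Poisson rate, so λ | data ~ Gamma(19+73, 8+40) = Gamma(92, 48).
Predictive mean over a 4-shift window = T·E[λ|data] = 4·92/48 = 23/3.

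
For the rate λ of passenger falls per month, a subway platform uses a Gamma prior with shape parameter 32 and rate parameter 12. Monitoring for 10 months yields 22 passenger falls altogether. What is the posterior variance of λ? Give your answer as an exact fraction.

Total count 22 over total exposure 10 months.
The Gamma prior is conjugate for the Poisson rate, so λ | data ~ Gamma(32+22, 12+10) = Gamma(54, 22).
Posterior variance = α'/β'² = 54/484 = 27/242.

27/242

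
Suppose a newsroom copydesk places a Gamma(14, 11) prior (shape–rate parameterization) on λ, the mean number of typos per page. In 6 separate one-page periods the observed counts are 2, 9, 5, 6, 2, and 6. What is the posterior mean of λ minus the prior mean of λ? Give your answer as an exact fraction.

246/187

Total count: 2 + 9 + 5 + 6 + 2 + 6 = 30.
Total exposure: 6 pages.
Conjugate update: add total count to the shape and total exposure to the rate, giving Gamma(44, 17).
Posterior mean = 44/17 = 44/17; prior mean = 14/11 = 14/11. Difference = 44/17 − 14/11 = 246/187.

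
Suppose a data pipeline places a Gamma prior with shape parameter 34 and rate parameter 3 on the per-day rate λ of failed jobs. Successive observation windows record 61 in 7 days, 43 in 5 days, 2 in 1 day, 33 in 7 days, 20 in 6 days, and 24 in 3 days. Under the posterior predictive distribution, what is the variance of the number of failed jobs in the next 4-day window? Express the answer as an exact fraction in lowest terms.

Total count: 61 + 43 + 2 + 33 + 20 + 24 = 183.
Total exposure: 7 + 5 + 1 + 7 + 6 + 3 = 29 days.
The Gamma prior is conjugate for the Poisson rate, so λ | data ~ Gamma(34+183, 3+29) = Gamma(217, 32).
The posterior predictive for a window of length T is Negative Binomial with variance T·α'·(β'+T)/β'² = 4·217·36/1024 = 1953/64.

1953/64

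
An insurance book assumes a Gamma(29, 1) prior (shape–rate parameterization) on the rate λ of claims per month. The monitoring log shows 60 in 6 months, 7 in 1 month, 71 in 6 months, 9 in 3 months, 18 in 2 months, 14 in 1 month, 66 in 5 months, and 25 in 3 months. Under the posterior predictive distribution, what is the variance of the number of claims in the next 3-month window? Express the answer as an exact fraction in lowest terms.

Total count: 60 + 7 + 71 + 9 + 18 + 14 + 66 + 25 = 270.
Total exposure: 6 + 1 + 6 + 3 + 2 + 1 + 5 + 3 = 27 months.
Conjugate update: add total count to the shape and total exposure to the rate, giving Gamma(299, 28).
The posterior predictive for a window of length T is Negative Binomial with variance T·α'·(β'+T)/β'² = 3·299·31/784 = 27807/784.

27807/784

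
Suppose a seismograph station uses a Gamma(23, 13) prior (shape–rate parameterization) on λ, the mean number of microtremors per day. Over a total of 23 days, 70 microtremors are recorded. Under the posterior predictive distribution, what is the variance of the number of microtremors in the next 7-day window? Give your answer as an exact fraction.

Total count 70 over total exposure 23 days.
Conjugate update: add total count to the shape and total exposure to the rate, giving Gamma(93, 36).
The posterior predictive for a window of length T is Negative Binomial with variance T·α'·(β'+T)/β'² = 7·93·43/1296 = 9331/432.

9331/432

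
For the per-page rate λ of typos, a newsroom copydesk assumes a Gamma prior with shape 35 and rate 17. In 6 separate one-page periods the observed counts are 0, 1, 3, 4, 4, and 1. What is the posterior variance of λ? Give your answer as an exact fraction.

48/529

Total count: 0 + 1 + 3 + 4 + 4 + 1 = 13.
Total exposure: 6 pages.
The Gamma prior is conjugate for the Poisson rate, so λ | data ~ Gamma(35+13, 17+6) = Gamma(48, 23).
Posterior variance = α'/β'² = 48/529.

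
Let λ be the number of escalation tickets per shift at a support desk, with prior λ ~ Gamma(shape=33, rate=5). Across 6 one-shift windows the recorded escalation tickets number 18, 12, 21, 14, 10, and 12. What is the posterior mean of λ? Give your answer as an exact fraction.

Total count: 18 + 12 + 21 + 14 + 10 + 12 = 87.
Total exposure: 6 shifts.
Gamma(α, β) with Poisson data over total exposure Σt gives posterior Gamma(α+Σx, β+Σt) = Gamma(120, 11).
Posterior mean = α'/β' = 120/11.

120/11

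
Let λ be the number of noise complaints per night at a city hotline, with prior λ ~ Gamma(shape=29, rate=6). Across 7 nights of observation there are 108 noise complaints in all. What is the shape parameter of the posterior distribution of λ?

Total count 108 over total exposure 7 nights.
By Gamma–Poisson conjugacy, the posterior is Gamma(α + Σx, β + Σt) = Gamma(29 + 108, 6 + 7) = Gamma(137, 13).

137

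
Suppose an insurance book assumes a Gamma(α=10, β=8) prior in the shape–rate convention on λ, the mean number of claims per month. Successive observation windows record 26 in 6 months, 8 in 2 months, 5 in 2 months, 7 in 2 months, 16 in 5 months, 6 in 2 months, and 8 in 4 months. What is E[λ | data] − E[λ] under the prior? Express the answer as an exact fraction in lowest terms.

Total count: 26 + 8 + 5 + 7 + 16 + 6 + 8 = 76.
Total exposure: 6 + 2 + 2 + 2 + 5 + 2 + 4 = 23 months.
Posterior: α' = 10 + 76 = 86, β' = 8 + 23 = 31.
Posterior mean = 86/31 = 86/31; prior mean = 10/8 = 5/4. Difference = 86/31 − 5/4 = 189/124.

189/124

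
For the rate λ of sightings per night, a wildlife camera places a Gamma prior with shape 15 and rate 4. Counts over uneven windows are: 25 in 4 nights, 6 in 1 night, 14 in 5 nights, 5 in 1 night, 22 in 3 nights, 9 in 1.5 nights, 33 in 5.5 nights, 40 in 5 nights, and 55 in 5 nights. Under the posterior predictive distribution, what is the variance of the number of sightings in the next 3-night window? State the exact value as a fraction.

3648/175

Total count: 25 + 6 + 14 + 5 + 22 + 9 + 33 + 40 + 55 = 209.
Total exposure: 4 + 1 + 5 + 1 + 3 + 1.5 + 5.5 + 5 + 5 = 31 nights.
Gamma(α, β) with Poisson data over total exposure Σt gives posterior Gamma(α+Σx, β+Σt) = Gamma(224, 35).
The posterior predictive for a window of length T is Negative Binomial with variance T·α'·(β'+T)/β'² = 3·224·38/1225 = 3648/175.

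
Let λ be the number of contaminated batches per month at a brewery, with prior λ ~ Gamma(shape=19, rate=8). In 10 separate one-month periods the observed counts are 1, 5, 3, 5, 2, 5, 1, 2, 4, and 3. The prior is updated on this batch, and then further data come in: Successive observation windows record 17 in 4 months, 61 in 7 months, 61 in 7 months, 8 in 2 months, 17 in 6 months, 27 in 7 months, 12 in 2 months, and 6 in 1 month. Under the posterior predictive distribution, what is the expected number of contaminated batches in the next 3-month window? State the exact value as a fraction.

Total count: 1 + 5 + 3 + 5 + 2 + 5 + 1 + 2 + 4 + 3 = 31.
Total exposure: 10 months.
After the first batch: Gamma(19 + 31, 8 + 10) = Gamma(50, 18).
Total count: 17 + 61 + 61 + 8 + 17 + 27 + 12 + 6 = 209.
Total exposure: 4 + 7 + 7 + 2 + 6 + 7 + 2 + 1 = 36 months.
After the second batch: Gamma(50 + 209, 18 + 36) = Gamma(259, 54).
Predictive mean over a 3-month window = T·E[λ|data] = 3·259/54 = 259/18.

259/18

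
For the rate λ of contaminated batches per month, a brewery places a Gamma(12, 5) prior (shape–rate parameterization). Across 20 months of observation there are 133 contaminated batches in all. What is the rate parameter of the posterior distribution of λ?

25

Total count 133 over total exposure 20 months.
The Gamma prior is conjugate for the Poisson rate, so λ | data ~ Gamma(12+133, 5+20) = Gamma(145, 25).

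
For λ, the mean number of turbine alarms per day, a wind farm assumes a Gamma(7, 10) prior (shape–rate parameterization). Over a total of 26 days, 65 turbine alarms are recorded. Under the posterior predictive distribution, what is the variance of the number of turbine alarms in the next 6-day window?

Total count 65 over total exposure 26 days.
The Gamma prior is conjugate for the Poisson rate, so λ | data ~ Gamma(7+65, 10+26) = Gamma(72, 36).
The posterior predictive for a window of length T is Negative Binomial with variance T·α'·(β'+T)/β'² = 6·72·42/1296 = 14.

14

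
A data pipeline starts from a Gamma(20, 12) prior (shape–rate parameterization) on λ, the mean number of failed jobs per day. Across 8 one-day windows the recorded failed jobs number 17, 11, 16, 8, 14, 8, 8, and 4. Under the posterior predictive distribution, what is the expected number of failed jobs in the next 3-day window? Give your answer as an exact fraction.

159/10

Total count: 17 + 11 + 16 + 8 + 14 + 8 + 8 + 4 = 86.
Total exposure: 8 days.
Conjugate update: add total count to the shape and total exposure to the rate, giving Gamma(106, 20).
Predictive mean over a 3-day window = T·E[λ|data] = 3·106/20 = 159/10.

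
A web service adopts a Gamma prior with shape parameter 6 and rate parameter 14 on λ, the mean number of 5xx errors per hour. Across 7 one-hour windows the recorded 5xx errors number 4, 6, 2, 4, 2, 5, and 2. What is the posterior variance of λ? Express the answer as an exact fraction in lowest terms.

Total count: 4 + 6 + 2 + 4 + 2 + 5 + 2 = 25.
Total exposure: 7 hours.
Gamma(α, β) with Poisson data over total exposure Σt gives posterior Gamma(α+Σx, β+Σt) = Gamma(31, 21).
Posterior variance = α'/β'² = 31/441.

31/441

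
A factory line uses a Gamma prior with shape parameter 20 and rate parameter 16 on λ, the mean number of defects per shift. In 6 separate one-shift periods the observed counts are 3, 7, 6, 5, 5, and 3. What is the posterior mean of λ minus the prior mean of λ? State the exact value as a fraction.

Total count: 3 + 7 + 6 + 5 + 5 + 3 = 29.
Total exposure: 6 shifts.
Conjugate update: add total count to the shape and total exposure to the rate, giving Gamma(49, 22).
Posterior mean = 49/22 = 49/22; prior mean = 20/16 = 5/4. Difference = 49/22 − 5/4 = 43/44.

43/44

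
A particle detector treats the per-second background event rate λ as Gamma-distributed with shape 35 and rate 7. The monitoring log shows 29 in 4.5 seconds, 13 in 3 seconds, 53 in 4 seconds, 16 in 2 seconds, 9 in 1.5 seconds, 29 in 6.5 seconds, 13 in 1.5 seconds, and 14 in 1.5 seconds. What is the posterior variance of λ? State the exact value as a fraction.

Total count: 29 + 13 + 53 + 16 + 9 + 29 + 13 + 14 = 176.
Total exposure: 4.5 + 3 + 4 + 2 + 1.5 + 6.5 + 1.5 + 1.5 = 24.5 seconds.
Conjugate update: add total count to the shape and total exposure to the rate, giving Gamma(211, 63/2).
Posterior variance = α'/β'² = 211/(3969/4) = 844/3969.

844/3969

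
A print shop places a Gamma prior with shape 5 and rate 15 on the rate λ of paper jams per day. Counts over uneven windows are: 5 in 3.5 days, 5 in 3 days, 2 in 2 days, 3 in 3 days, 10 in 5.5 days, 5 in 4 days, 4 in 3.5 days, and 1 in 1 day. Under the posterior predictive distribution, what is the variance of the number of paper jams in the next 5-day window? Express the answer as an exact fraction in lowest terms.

Total count: 5 + 5 + 2 + 3 + 10 + 5 + 4 + 1 = 35.
Total exposure: 3.5 + 3 + 2 + 3 + 5.5 + 4 + 3.5 + 1 = 25.5 days.
By Gamma–Poisson conjugacy, the posterior is Gamma(α + Σx, β + Σt) = Gamma(5 + 35, 15 + 25.5) = Gamma(40, 81/2).
The posterior predictive for a window of length T is Negative Binomial with variance T·α'·(β'+T)/β'² = 5·40·(91/2)/(6561/4) = 36400/6561.

36400/6561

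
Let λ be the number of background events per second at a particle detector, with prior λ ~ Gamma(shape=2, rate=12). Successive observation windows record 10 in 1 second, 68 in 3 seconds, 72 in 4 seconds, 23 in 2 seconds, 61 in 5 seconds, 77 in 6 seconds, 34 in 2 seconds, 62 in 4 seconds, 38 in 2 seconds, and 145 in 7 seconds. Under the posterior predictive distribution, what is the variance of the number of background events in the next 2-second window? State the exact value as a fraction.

925/36

Total count: 10 + 68 + 72 + 23 + 61 + 77 + 34 + 62 + 38 + 145 = 590.
Total exposure: 1 + 3 + 4 + 2 + 5 + 6 + 2 + 4 + 2 + 7 = 36 seconds.
Posterior: α' = 2 + 590 = 592, β' = 12 + 36 = 48.
The posterior predictive for a window of length T is Negative Binomial with variance T·α'·(β'+T)/β'² = 2·592·50/2304 = 925/36.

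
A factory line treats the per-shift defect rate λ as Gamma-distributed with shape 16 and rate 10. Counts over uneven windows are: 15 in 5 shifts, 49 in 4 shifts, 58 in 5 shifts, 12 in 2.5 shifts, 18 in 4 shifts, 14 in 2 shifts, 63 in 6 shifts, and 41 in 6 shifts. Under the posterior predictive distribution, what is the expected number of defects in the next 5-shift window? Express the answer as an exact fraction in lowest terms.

Total count: 15 + 49 + 58 + 12 + 18 + 14 + 63 + 41 = 270.
Total exposure: 5 + 4 + 5 + 2.5 + 4 + 2 + 6 + 6 = 34.5 shifts.
The Gamma prior is conjugate for the Poisson rate, so λ | data ~ Gamma(16+270, 10+34.5) = Gamma(286, 89/2).
Predictive mean over a 5-shift window = T·E[λ|data] = 5·286/(89/2) = 2860/89.

2860/89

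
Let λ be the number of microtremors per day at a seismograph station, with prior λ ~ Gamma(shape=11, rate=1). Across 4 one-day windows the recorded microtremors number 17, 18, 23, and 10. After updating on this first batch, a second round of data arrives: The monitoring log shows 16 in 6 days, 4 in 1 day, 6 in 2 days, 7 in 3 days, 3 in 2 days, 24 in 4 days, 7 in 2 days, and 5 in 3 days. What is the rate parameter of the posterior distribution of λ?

28

Total count: 17 + 18 + 23 + 10 = 68.
Total exposure: 4 days.
After the first batch: Gamma(11 + 68, 1 + 4) = Gamma(79, 5).
Total count: 16 + 4 + 6 + 7 + 3 + 24 + 7 + 5 = 72.
Total exposure: 6 + 1 + 2 + 3 + 2 + 4 + 2 + 3 = 23 days.
After the second batch: Gamma(79 + 72, 5 + 23) = Gamma(151, 28).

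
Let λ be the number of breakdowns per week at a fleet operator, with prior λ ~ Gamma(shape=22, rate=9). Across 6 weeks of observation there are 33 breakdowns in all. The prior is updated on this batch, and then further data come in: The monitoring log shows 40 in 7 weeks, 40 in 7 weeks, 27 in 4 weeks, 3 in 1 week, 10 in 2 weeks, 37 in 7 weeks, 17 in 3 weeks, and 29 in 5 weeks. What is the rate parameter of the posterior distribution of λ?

Total count 33 over total exposure 6 weeks.
After the first batch: Gamma(22 + 33, 9 + 6) = Gamma(55, 15).
Total count: 40 + 40 + 27 + 3 + 10 + 37 + 17 + 29 = 203.
Total exposure: 7 + 7 + 4 + 1 + 2 + 7 + 3 + 5 = 36 weeks.
After the second batch: Gamma(55 + 203, 15 + 36) = Gamma(258, 51).

51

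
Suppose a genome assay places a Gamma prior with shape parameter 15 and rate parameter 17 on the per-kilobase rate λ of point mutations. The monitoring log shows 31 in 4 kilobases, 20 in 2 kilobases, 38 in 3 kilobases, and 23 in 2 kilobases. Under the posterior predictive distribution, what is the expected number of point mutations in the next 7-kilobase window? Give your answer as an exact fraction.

Total count: 31 + 20 + 38 + 23 = 112.
Total exposure: 4 + 2 + 3 + 2 = 11 kilobases.
Conjugate update: add total count to the shape and total exposure to the rate, giving Gamma(127, 28).
Predictive mean over a 7-kilobase window = T·E[λ|data] = 7·127/28 = 127/4.

127/4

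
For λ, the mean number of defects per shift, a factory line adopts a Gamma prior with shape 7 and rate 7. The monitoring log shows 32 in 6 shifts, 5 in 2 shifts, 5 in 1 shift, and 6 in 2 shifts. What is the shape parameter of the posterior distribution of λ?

55

Total count: 32 + 5 + 5 + 6 = 48.
Total exposure: 6 + 2 + 1 + 2 = 11 shifts.
Conjugate update: add total count to the shape and total exposure to the rate, giving Gamma(55, 18).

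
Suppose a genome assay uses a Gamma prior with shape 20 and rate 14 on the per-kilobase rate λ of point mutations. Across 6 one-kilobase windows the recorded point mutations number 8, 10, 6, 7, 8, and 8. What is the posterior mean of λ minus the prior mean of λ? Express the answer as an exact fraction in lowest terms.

Total count: 8 + 10 + 6 + 7 + 8 + 8 = 47.
Total exposure: 6 kilobases.
Gamma(α, β) with Poisson data over total exposure Σt gives posterior Gamma(α+Σx, β+Σt) = Gamma(67, 20).
Posterior mean = 67/20 = 67/20; prior mean = 20/14 = 10/7. Difference = 67/20 − 10/7 = 269/140.

269/140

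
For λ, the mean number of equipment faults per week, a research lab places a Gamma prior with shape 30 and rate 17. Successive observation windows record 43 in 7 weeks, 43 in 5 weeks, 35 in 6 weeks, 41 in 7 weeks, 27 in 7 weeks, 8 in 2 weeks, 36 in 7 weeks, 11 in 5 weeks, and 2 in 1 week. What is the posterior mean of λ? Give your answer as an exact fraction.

69/16

Total count: 43 + 43 + 35 + 41 + 27 + 8 + 36 + 11 + 2 = 246.
Total exposure: 7 + 5 + 6 + 7 + 7 + 2 + 7 + 5 + 1 = 47 weeks.
Posterior: α' = 30 + 246 = 276, β' = 17 + 47 = 64.
Posterior mean = α'/β' = 276/64 = 69/16.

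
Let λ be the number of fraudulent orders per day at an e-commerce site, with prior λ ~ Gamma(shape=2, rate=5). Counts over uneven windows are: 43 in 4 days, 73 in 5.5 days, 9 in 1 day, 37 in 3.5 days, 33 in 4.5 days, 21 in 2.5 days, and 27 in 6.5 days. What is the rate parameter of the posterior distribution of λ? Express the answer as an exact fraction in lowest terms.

Total count: 43 + 73 + 9 + 37 + 33 + 21 + 27 = 243.
Total exposure: 4 + 5.5 + 1 + 3.5 + 4.5 + 2.5 + 6.5 = 27.5 days.
Posterior: α' = 2 + 243 = 245, β' = 5 + 27.5 = 65/2.

65/2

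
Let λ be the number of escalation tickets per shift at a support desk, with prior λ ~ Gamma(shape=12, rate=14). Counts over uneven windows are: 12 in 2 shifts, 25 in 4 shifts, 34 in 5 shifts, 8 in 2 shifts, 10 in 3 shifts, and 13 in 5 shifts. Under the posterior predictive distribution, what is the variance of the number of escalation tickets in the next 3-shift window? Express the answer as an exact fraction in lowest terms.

Total count: 12 + 25 + 34 + 8 + 10 + 13 = 102.
Total exposure: 2 + 4 + 5 + 2 + 3 + 5 = 21 shifts.
Posterior: α' = 12 + 102 = 114, β' = 14 + 21 = 35.
The posterior predictive for a window of length T is Negative Binomial with variance T·α'·(β'+T)/β'² = 3·114·38/1225 = 12996/1225.

12996/1225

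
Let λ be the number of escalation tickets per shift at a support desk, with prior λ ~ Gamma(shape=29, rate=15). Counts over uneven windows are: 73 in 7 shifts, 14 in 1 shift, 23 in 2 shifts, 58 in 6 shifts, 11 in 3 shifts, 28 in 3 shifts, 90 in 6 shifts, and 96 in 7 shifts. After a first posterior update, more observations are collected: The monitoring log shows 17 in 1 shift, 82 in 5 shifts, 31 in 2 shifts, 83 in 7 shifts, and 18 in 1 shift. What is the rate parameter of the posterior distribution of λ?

Total count: 73 + 14 + 23 + 58 + 11 + 28 + 90 + 96 = 393.
Total exposure: 7 + 1 + 2 + 6 + 3 + 3 + 6 + 7 = 35 shifts.
After the first batch: Gamma(29 + 393, 15 + 35) = Gamma(422, 50).
Total count: 17 + 82 + 31 + 83 + 18 = 231.
Total exposure: 1 + 5 + 2 + 7 + 1 = 16 shifts.
After the second batch: Gamma(422 + 231, 50 + 16) = Gamma(653, 66).

66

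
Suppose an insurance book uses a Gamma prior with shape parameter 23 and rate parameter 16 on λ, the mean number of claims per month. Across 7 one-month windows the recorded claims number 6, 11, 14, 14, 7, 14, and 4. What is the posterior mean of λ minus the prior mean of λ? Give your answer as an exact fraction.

Total count: 6 + 11 + 14 + 14 + 7 + 14 + 4 = 70.
Total exposure: 7 months.
Posterior: α' = 23 + 70 = 93, β' = 16 + 7 = 23.
Posterior mean = 93/23 = 93/23; prior mean = 23/16 = 23/16. Difference = 93/23 − 23/16 = 959/368.

959/368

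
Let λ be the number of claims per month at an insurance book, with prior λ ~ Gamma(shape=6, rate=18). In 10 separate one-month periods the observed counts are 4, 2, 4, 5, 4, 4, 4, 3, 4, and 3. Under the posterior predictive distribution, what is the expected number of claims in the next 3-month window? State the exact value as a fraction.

Total count: 4 + 2 + 4 + 5 + 4 + 4 + 4 + 3 + 4 + 3 = 37.
Total exposure: 10 months.
The Gamma prior is conjugate for the Poisson rate, so λ | data ~ Gamma(6+37, 18+10) = Gamma(43, 28).
Predictive mean over a 3-month window = T·E[λ|data] = 3·43/28 = 129/28.

129/28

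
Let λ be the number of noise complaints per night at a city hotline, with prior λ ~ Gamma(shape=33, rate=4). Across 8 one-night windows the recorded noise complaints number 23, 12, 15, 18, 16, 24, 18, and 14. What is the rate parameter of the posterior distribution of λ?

Total count: 23 + 12 + 15 + 18 + 16 + 24 + 18 + 14 = 140.
Total exposure: 8 nights.
Posterior: α' = 33 + 140 = 173, β' = 4 + 8 = 12.

12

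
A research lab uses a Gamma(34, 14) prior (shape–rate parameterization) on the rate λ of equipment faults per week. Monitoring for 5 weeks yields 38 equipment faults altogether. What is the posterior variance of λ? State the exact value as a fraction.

Total count 38 over total exposure 5 weeks.
Conjugate update: add total count to the shape and total exposure to the rate, giving Gamma(72, 19).
Posterior variance = α'/β'² = 72/361.

72/361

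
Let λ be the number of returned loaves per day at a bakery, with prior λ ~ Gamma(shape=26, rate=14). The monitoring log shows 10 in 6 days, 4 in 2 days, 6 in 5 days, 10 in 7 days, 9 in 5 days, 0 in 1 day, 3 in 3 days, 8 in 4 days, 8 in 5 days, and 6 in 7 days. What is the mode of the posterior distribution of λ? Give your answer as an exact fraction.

Total count: 10 + 4 + 6 + 10 + 9 + 0 + 3 + 8 + 8 + 6 = 64.
Total exposure: 6 + 2 + 5 + 7 + 5 + 1 + 3 + 4 + 5 + 7 = 45 days.
Gamma(α, β) with Poisson data over total exposure Σt gives posterior Gamma(α+Σx, β+Σt) = Gamma(90, 59).
Posterior mode = (α'−1)/β' = 89/59.

89/59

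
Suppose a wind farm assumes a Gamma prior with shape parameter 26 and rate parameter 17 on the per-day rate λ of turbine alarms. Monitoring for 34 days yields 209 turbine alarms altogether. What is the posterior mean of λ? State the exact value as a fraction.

235/51

Total count 209 over total exposure 34 days.
Conjugate update: add total count to the shape and total exposure to the rate, giving Gamma(235, 51).
Posterior mean = α'/β' = 235/51.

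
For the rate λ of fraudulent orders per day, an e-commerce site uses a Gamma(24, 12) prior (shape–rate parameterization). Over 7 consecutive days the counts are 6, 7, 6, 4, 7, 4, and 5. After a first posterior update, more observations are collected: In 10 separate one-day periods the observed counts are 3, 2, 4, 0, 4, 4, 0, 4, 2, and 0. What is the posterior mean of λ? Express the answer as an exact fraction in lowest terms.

86/29

Total count: 6 + 7 + 6 + 4 + 7 + 4 + 5 = 39.
Total exposure: 7 days.
After the first batch: Gamma(24 + 39, 12 + 7) = Gamma(63, 19).
Total count: 3 + 2 + 4 + 0 + 4 + 4 + 0 + 4 + 2 + 0 = 23.
Total exposure: 10 days.
After the second batch: Gamma(63 + 23, 19 + 10) = Gamma(86, 29).
Posterior mean = α'/β' = 86/29.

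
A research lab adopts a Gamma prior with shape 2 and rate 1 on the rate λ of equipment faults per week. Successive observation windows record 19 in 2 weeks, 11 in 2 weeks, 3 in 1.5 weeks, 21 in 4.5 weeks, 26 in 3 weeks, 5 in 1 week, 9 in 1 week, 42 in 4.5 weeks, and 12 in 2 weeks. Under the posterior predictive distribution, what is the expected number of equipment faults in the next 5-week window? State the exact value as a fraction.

Total count: 19 + 11 + 3 + 21 + 26 + 5 + 9 + 42 + 12 = 148.
Total exposure: 2 + 2 + 1.5 + 4.5 + 3 + 1 + 1 + 4.5 + 2 = 21.5 weeks.
The Gamma prior is conjugate for the Poisson rate, so λ | data ~ Gamma(2+148, 1+21.5) = Gamma(150, 45/2).
Predictive mean over a 5-week window = T·E[λ|data] = 5·150/(45/2) = 100/3.

100/3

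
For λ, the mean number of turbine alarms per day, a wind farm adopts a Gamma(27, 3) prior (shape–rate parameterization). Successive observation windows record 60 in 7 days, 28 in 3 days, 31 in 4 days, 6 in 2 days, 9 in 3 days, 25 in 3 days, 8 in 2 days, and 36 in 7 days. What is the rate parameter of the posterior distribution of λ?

Total count: 60 + 28 + 31 + 6 + 9 + 25 + 8 + 36 = 203.
Total exposure: 7 + 3 + 4 + 2 + 3 + 3 + 2 + 7 = 31 days.
Posterior: α' = 27 + 203 = 230, β' = 3 + 31 = 34.

34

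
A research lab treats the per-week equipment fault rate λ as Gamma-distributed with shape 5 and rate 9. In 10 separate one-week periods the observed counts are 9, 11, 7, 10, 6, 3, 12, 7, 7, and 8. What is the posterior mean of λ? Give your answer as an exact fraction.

Total count: 9 + 11 + 7 + 10 + 6 + 3 + 12 + 7 + 7 + 8 = 80.
Total exposure: 10 weeks.
Conjugate update: add total count to the shape and total exposure to the rate, giving Gamma(85, 19).
Posterior mean = α'/β' = 85/19.

85/19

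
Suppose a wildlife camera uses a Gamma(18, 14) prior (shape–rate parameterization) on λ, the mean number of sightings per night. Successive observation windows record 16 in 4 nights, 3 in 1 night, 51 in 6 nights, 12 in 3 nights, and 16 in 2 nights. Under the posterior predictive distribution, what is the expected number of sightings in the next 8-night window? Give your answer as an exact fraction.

464/15

Total count: 16 + 3 + 51 + 12 + 16 = 98.
Total exposure: 4 + 1 + 6 + 3 + 2 = 16 nights.
Gamma(α, β) with Poisson data over total exposure Σt gives posterior Gamma(α+Σx, β+Σt) = Gamma(116, 30).
Predictive mean over an 8-night window = T·E[λ|data] = 8·116/30 = 464/15.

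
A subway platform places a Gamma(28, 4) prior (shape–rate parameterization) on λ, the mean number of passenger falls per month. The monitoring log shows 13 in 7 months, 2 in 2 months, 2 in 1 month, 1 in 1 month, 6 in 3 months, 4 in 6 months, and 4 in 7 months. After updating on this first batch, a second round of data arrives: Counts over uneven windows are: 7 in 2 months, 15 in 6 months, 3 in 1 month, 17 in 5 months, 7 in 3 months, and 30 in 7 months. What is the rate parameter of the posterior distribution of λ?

Total count: 13 + 2 + 2 + 1 + 6 + 4 + 4 = 32.
Total exposure: 7 + 2 + 1 + 1 + 3 + 6 + 7 = 27 months.
After the first batch: Gamma(28 + 32, 4 + 27) = Gamma(60, 31).
Total count: 7 + 15 + 3 + 17 + 7 + 30 = 79.
Total exposure: 2 + 6 + 1 + 5 + 3 + 7 = 24 months.
After the second batch: Gamma(60 + 79, 31 + 24) = Gamma(139, 55).

55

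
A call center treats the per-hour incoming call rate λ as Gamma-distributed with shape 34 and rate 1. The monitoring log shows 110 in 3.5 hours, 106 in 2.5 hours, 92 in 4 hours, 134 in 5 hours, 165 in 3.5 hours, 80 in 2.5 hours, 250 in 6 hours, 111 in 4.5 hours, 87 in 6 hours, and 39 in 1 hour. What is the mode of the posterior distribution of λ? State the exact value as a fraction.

Total count: 110 + 106 + 92 + 134 + 165 + 80 + 250 + 111 + 87 + 39 = 1174.
Total exposure: 3.5 + 2.5 + 4 + 5 + 3.5 + 2.5 + 6 + 4.5 + 6 + 1 = 38.5 hours.
Posterior: α' = 34 + 1174 = 1208, β' = 1 + 38.5 = 79/2.
Posterior mode = (α'−1)/β' = 1207/(79/2) = 2414/79.

2414/79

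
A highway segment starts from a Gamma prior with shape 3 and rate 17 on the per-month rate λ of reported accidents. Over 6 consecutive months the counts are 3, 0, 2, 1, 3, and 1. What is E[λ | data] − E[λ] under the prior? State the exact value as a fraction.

152/391

Total count: 3 + 0 + 2 + 1 + 3 + 1 = 10.
Total exposure: 6 months.
Conjugate update: add total count to the shape and total exposure to the rate, giving Gamma(13, 23).
Posterior mean = 13/23 = 13/23; prior mean = 3/17 = 3/17. Difference = 13/23 − 3/17 = 152/391.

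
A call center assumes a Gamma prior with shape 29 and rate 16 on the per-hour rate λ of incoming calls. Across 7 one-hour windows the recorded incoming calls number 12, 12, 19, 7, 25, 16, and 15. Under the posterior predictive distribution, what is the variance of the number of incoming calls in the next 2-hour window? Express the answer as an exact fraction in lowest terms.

Total count: 12 + 12 + 19 + 7 + 25 + 16 + 15 = 106.
Total exposure: 7 hours.
Posterior: α' = 29 + 106 = 135, β' = 16 + 7 = 23.
The posterior predictive for a window of length T is Negative Binomial with variance T·α'·(β'+T)/β'² = 2·135·25/529 = 6750/529.

6750/529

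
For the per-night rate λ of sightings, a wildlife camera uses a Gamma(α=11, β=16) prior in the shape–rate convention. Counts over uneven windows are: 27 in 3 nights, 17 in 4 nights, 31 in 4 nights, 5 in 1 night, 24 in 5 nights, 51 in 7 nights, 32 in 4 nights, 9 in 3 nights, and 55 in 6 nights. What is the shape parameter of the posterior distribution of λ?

262

Total count: 27 + 17 + 31 + 5 + 24 + 51 + 32 + 9 + 55 = 251.
Total exposure: 3 + 4 + 4 + 1 + 5 + 7 + 4 + 3 + 6 = 37 nights.
Gamma(α, β) with Poisson data over total exposure Σt gives posterior Gamma(α+Σx, β+Σt) = Gamma(262, 53).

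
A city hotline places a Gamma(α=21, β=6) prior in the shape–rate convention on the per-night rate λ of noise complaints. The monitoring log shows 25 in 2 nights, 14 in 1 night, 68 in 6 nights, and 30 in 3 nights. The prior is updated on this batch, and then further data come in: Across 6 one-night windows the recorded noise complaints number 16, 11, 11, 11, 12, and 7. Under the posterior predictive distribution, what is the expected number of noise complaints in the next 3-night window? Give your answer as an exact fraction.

113/4

Total count: 25 + 14 + 68 + 30 = 137.
Total exposure: 2 + 1 + 6 + 3 = 12 nights.
After the first batch: Gamma(21 + 137, 6 + 12) = Gamma(158, 18).
Total count: 16 + 11 + 11 + 11 + 12 + 7 = 68.
Total exposure: 6 nights.
After the second batch: Gamma(158 + 68, 18 + 6) = Gamma(226, 24).
Predictive mean over a 3-night window = T·E[λ|data] = 3·226/24 = 113/4.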